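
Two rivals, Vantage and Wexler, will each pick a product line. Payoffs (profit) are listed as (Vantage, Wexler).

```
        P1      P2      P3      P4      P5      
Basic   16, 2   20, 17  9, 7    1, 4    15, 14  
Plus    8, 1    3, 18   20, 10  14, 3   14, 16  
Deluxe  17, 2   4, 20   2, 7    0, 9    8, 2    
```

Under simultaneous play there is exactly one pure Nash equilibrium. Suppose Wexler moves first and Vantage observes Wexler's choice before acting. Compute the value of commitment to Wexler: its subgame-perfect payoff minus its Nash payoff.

0

Vantage best-responds to each possible Wexler move:
- P1: BR = Deluxe, leader payoff 2.
- P2: BR = Basic, leader payoff 17.
- P3: BR = Plus, leader payoff 10.
- P4: BR = Plus, leader payoff 3.
- P5: BR = Basic, leader payoff 14.
Among 2, 17, 10, 3, 14, the best is 17 at P2. Subgame-perfect outcome: (Basic, P2) with payoffs (20, 17).
For the simultaneous game, intersect best replies.
Vantage's best replies: P1→Deluxe; P2→Basic; P3→Plus; P4→Plus; P5→Basic.
Wexler's best replies: Basic→P2; Plus→P2; Deluxe→P2.
Only (Basic, P2) has each player best-responding; Nash payoffs (20, 17).
Wexler's commitment gain: 17 − 17 = 0.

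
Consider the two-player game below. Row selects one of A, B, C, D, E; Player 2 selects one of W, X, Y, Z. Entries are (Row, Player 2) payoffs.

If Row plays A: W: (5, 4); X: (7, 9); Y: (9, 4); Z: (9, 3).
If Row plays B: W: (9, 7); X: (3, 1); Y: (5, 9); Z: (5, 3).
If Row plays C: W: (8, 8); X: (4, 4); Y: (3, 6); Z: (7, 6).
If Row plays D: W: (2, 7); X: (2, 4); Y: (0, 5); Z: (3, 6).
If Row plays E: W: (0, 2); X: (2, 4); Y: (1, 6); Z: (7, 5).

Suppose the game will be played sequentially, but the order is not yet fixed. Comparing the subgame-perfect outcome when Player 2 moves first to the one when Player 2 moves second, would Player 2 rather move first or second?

first

If Row leads: Player 2's best replies are A→X, B→Y, C→W, D→W, E→Y; Row's induced payoffs 7, 5, 8, 2, 1; outcome (C, W), payoffs (8, 8).
If Player 2 leads: Row's best replies are W→B, X→A, Y→A, Z→A; Player 2's induced payoffs 7, 9, 4, 3; outcome (A, X), payoffs (7, 9).
Player 2 gets 9 moving first and 8 moving second, so Player 2 prefers to move first.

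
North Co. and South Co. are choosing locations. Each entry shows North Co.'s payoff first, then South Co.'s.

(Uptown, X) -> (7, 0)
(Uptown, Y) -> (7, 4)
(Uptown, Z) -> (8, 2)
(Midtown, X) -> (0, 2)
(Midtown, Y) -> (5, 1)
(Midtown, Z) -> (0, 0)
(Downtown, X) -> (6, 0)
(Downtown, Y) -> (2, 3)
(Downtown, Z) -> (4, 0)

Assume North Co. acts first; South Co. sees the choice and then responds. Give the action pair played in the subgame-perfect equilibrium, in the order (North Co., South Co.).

Backward induction with North Co. moving first.
- Uptown → South Co. plays Y (best of 0, 4, 2); North Co. gets 7.
- Midtown → South Co. plays X (best of 2, 1, 0); North Co. gets 0.
- Downtown → South Co. plays Y (best of 0, 3, 0); North Co. gets 2.
Among 7, 0, 2, the best is 7 at Uptown. Subgame-perfect outcome: (Uptown, Y) with payoffs (7, 4).

(Uptown, Y)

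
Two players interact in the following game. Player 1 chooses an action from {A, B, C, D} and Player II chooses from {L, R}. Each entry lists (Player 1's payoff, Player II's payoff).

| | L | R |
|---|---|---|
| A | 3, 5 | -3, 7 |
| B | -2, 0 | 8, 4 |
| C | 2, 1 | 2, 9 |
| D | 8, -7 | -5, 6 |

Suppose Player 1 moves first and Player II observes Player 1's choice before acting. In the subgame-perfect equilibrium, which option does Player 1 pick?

B

Player II best-responds to each possible Player 1 move:
- A: Player II compares 5, 7 and picks R; Player 1 would get -3.
- B: Player II compares 0, 4 and picks R; Player 1 would get 8.
- C: Player II compares 1, 9 and picks R; Player 1 would get 2.
- D: Player II compares -7, 6 and picks R; Player 1 would get -5.
Maximizing over -3, 8, 2, -5, Player 1 chooses B. Subgame-perfect outcome: (B, R) with payoffs (8, 4).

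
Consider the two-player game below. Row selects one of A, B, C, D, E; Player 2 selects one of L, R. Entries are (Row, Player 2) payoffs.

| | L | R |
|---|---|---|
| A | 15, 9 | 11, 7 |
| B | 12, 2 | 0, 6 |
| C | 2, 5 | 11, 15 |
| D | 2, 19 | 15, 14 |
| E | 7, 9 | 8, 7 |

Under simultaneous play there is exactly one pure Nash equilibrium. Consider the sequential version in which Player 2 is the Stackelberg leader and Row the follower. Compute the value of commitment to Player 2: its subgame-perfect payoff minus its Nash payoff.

5

Backward induction with Player 2 moving first.
- L → Row plays A (best of 15, 12, 2, 2, 7); Player 2 gets 9.
- R → Row plays D (best of 11, 0, 11, 15, 8); Player 2 gets 14.
Among 9, 14, the best is 14 at R. Subgame-perfect outcome: (D, R) with payoffs (15, 14).
Under simultaneous play:
Row's best replies: L→A; R→D.
Player 2's best replies: A→L; B→R; C→R; D→L; E→L.
The unique mutual best reply is (A, L), giving (15, 9).
Player 2's commitment gain: 14 − 9 = 5.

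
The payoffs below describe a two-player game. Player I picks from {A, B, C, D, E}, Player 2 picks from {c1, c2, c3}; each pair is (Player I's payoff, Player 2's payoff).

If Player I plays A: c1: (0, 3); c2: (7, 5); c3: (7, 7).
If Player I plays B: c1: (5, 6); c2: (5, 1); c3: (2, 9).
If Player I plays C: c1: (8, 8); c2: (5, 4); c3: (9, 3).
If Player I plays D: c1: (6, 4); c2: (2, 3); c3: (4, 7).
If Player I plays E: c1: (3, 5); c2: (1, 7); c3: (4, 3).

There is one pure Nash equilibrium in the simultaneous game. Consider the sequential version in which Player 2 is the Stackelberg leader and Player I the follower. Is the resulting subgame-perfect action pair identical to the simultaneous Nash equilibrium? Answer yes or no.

yes

Work backward from Player I's decision.
- c1: BR = C, leader payoff 8.
- c2: BR = A, leader payoff 5.
- c3: BR = C, leader payoff 3.
Among 8, 5, 3, the best is 8 at c1. Subgame-perfect outcome: (C, c1) with payoffs (8, 8).
Now find the simultaneous Nash equilibrium.
Player I's best replies: c1→C; c2→A; c3→C.
Player 2's best replies: A→c3; B→c3; C→c1; D→c3; E→c2.
Only (C, c1) has each player best-responding; Nash payoffs (8, 8).
Sequential outcome (C, c1) coincides with the Nash profile (C, c1).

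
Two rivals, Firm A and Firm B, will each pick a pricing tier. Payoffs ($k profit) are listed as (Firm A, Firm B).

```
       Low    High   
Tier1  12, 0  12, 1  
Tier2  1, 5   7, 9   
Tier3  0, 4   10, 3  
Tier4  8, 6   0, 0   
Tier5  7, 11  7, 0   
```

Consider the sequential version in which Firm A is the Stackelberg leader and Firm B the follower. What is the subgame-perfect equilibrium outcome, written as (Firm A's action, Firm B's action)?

Work backward from Firm B's decision.
- Tier1 → Firm B plays High (best of 0, 1); Firm A gets 12.
- Tier2 → Firm B plays High (best of 5, 9); Firm A gets 7.
- Tier3 → Firm B plays Low (best of 4, 3); Firm A gets 0.
- Tier4 → Firm B plays Low (best of 6, 0); Firm A gets 8.
- Tier5 → Firm B plays Low (best of 11, 0); Firm A gets 7.
Among 12, 7, 0, 8, 7, the best is 12 at Tier1. Subgame-perfect outcome: (Tier1, High) with payoffs (12, 1).

(Tier1, High)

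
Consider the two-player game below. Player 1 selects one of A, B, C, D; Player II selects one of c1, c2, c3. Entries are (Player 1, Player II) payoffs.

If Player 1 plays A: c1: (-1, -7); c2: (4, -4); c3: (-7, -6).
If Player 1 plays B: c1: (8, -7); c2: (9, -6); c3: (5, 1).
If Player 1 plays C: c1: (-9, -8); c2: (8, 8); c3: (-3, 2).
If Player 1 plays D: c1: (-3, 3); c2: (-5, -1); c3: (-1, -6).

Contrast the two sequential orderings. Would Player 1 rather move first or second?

If Player 1 leads: Player II's best replies are A→c2, B→c3, C→c2, D→c1; Player 1's induced payoffs 4, 5, 8, -3; outcome (C, c2), payoffs (8, 8).
If Player II leads: Player 1's best replies are c1→B, c2→B, c3→B; Player II's induced payoffs -7, -6, 1; outcome (B, c3), payoffs (5, 1).
Player 1 gets 8 moving first and 5 moving second, so Player 1 prefers to move first.

first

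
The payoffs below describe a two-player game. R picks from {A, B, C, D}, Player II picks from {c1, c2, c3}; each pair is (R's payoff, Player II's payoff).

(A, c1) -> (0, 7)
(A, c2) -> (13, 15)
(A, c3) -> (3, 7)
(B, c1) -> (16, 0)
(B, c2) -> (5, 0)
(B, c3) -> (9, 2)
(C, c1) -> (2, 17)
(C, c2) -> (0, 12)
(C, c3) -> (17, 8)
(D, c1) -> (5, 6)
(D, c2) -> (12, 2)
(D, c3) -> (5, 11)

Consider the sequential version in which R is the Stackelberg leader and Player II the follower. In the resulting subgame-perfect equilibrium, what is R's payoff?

13

Solve by backward induction (R leads).
- A: Player II compares 7, 15, 7 and picks c2; R would get 13.
- B: Player II compares 0, 0, 2 and picks c3; R would get 9.
- C: Player II compares 17, 12, 8 and picks c1; R would get 2.
- D: Player II compares 6, 2, 11 and picks c3; R would get 5.
R's induced payoffs are 13, 9, 2, 5, so R commits to A. Subgame-perfect outcome: (A, c2) with payoffs (13, 15).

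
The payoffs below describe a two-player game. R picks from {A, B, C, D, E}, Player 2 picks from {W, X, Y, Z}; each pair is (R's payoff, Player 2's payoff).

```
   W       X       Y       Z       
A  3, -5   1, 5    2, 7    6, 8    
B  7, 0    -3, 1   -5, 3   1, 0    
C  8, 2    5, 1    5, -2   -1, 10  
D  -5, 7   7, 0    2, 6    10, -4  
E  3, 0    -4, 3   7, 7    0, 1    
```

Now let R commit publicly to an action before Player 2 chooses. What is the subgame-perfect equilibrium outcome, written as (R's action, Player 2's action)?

Work backward from Player 2's decision.
- A: BR = Z, leader payoff 6.
- B: BR = Y, leader payoff -5.
- C: BR = Z, leader payoff -1.
- D: BR = W, leader payoff -5.
- E: BR = Y, leader payoff 7.
Among 6, -5, -1, -5, 7, the best is 7 at E. Subgame-perfect outcome: (E, Y) with payoffs (7, 7).

(E, Y)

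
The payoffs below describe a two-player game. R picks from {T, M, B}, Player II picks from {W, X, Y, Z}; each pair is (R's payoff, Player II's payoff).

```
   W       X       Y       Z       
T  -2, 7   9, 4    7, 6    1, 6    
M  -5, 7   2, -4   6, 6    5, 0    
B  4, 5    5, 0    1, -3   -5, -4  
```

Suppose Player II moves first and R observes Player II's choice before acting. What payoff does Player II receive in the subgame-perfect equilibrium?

6

Work backward from R's decision.
- W → R plays B (best of -2, -5, 4); Player II gets 5.
- X → R plays T (best of 9, 2, 5); Player II gets 4.
- Y → R plays T (best of 7, 6, 1); Player II gets 6.
- Z → R plays M (best of 1, 5, -5); Player II gets 0.
Maximizing over 5, 4, 6, 0, Player II chooses Y. Subgame-perfect outcome: (T, Y) with payoffs (7, 6).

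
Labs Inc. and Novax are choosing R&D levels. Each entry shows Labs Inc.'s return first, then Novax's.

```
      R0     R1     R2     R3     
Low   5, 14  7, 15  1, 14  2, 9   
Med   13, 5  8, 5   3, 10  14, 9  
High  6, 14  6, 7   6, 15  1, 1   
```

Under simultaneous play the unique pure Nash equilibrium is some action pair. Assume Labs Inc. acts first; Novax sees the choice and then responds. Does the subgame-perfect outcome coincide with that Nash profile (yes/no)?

Novax best-responds to each possible Labs Inc. move:
- Low → Novax plays R1 (best of 14, 15, 14, 9); Labs Inc. gets 7.
- Med → Novax plays R2 (best of 5, 5, 10, 9); Labs Inc. gets 3.
- High → Novax plays R2 (best of 14, 7, 15, 1); Labs Inc. gets 6.
Among 7, 3, 6, the best is 7 at Low. Subgame-perfect outcome: (Low, R1) with payoffs (7, 15).
Under simultaneous play:
Labs Inc.'s best replies: R0→Med; R1→Med; R2→High; R3→Med.
Novax's best replies: Low→R1; Med→R2; High→R2.
Only (High, R2) has each player best-responding; Nash payoffs (6, 15).
Sequential outcome (Low, R1) differs from the Nash profile (High, R2).

no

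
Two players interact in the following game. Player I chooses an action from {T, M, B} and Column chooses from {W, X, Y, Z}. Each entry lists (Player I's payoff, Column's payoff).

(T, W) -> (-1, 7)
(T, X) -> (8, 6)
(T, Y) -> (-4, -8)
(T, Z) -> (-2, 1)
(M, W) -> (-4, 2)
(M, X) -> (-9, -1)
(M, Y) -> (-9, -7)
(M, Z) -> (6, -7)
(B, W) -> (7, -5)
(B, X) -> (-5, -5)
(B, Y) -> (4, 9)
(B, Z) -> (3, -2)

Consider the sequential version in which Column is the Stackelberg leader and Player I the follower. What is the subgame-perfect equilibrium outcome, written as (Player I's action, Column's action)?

(B, Y)

Player I best-responds to each possible Column move:
- W → Player I plays B (best of -1, -4, 7); Column gets -5.
- X → Player I plays T (best of 8, -9, -5); Column gets 6.
- Y → Player I plays B (best of -4, -9, 4); Column gets 9.
- Z → Player I plays M (best of -2, 6, 3); Column gets -7.
Among -5, 6, 9, -7, the best is 9 at Y. Subgame-perfect outcome: (B, Y) with payoffs (4, 9).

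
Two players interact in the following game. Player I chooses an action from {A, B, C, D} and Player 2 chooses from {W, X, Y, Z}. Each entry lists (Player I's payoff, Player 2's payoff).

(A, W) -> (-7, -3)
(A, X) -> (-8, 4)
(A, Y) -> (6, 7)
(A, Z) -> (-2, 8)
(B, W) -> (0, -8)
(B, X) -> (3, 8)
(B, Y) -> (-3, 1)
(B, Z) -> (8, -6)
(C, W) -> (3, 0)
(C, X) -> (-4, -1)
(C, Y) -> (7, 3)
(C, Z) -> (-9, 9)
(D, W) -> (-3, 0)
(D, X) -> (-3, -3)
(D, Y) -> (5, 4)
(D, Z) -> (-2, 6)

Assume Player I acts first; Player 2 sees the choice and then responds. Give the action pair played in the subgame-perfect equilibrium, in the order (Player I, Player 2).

Solve by backward induction (Player I leads).
- A: Player 2 compares -3, 4, 7, 8 and picks Z; Player I would get -2.
- B: Player 2 compares -8, 8, 1, -6 and picks X; Player I would get 3.
- C: Player 2 compares 0, -1, 3, 9 and picks Z; Player I would get -9.
- D: Player 2 compares 0, -3, 4, 6 and picks Z; Player I would get -2.
Player I's induced payoffs are -2, 3, -9, -2, so Player I commits to B. Subgame-perfect outcome: (B, X) with payoffs (3, 8).

(B, X)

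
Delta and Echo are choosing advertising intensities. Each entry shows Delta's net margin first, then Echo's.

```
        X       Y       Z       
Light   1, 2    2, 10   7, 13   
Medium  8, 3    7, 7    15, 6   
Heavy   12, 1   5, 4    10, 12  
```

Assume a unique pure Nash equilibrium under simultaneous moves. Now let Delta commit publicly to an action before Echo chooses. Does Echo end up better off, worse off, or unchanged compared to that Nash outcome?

Work backward from Echo's decision.
- Light: Echo compares 2, 10, 13 and picks Z; Delta would get 7.
- Medium: Echo compares 3, 7, 6 and picks Y; Delta would get 7.
- Heavy: Echo compares 1, 4, 12 and picks Z; Delta would get 10.
Among 7, 7, 10, the best is 10 at Heavy. Subgame-perfect outcome: (Heavy, Z) with payoffs (10, 12).
Under simultaneous play:
Delta's best replies: X→Heavy; Y→Medium; Z→Medium.
Echo's best replies: Light→Z; Medium→Y; Heavy→Z.
The unique mutual best reply is (Medium, Y), giving (7, 7).
Echo earns 12 sequentially versus 7 at the Nash outcome: better off.

better off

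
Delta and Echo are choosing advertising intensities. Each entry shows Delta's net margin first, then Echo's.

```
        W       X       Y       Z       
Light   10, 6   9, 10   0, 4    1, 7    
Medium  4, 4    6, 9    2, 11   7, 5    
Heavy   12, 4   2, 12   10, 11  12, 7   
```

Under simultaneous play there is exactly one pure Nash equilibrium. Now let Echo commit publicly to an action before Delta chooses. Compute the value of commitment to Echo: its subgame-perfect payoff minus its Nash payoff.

1

Backward induction with Echo moving first.
- W: BR = Heavy, leader payoff 4.
- X: BR = Light, leader payoff 10.
- Y: BR = Heavy, leader payoff 11.
- Z: BR = Heavy, leader payoff 7.
Maximizing over 4, 10, 11, 7, Echo chooses Y. Subgame-perfect outcome: (Heavy, Y) with payoffs (10, 11).
For the simultaneous game, intersect best replies.
Delta's best replies: W→Heavy; X→Light; Y→Heavy; Z→Heavy.
Echo's best replies: Light→X; Medium→Y; Heavy→X.
The unique mutual best reply is (Light, X), giving (9, 10).
Echo's commitment gain: 11 − 10 = 1.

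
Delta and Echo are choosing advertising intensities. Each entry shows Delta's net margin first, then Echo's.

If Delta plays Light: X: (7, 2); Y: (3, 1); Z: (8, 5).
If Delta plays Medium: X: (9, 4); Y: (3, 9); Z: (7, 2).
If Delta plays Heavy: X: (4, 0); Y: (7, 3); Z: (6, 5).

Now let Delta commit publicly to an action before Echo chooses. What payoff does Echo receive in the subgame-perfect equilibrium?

5

Backward induction with Delta moving first.
- Light: BR = Z, leader payoff 8.
- Medium: BR = Y, leader payoff 3.
- Heavy: BR = Z, leader payoff 6.
Among 8, 3, 6, the best is 8 at Light. Subgame-perfect outcome: (Light, Z) with payoffs (8, 5).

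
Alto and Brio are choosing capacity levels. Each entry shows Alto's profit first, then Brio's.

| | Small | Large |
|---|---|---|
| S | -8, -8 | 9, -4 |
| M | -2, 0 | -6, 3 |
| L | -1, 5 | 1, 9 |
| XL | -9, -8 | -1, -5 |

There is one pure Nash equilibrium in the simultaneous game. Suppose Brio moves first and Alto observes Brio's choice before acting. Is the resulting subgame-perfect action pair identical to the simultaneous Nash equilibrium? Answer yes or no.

no

Work backward from Alto's decision.
- Small: Alto compares -8, -2, -1, -9 and picks L; Brio would get 5.
- Large: Alto compares 9, -6, 1, -1 and picks S; Brio would get -4.
Maximizing over 5, -4, Brio chooses Small. Subgame-perfect outcome: (L, Small) with payoffs (-1, 5).
For the simultaneous game, intersect best replies.
Alto's best replies: Small→L; Large→S.
Brio's best replies: S→Large; M→Large; L→Large; XL→Large.
Only (S, Large) has each player best-responding; Nash payoffs (9, -4).
Sequential outcome (L, Small) differs from the Nash profile (S, Large).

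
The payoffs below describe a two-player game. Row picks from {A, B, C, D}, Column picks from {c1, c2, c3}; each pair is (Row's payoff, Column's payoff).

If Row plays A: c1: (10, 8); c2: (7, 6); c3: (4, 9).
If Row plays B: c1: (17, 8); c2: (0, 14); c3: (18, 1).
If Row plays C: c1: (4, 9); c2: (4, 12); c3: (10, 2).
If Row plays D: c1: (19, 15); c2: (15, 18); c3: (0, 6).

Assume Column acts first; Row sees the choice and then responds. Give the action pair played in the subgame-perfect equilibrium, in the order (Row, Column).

(D, c2)

Backward induction with Column moving first.
- c1 → Row plays D (best of 10, 17, 4, 19); Column gets 15.
- c2 → Row plays D (best of 7, 0, 4, 15); Column gets 18.
- c3 → Row plays B (best of 4, 18, 10, 0); Column gets 1.
Maximizing over 15, 18, 1, Column chooses c2. Subgame-perfect outcome: (D, c2) with payoffs (15, 18).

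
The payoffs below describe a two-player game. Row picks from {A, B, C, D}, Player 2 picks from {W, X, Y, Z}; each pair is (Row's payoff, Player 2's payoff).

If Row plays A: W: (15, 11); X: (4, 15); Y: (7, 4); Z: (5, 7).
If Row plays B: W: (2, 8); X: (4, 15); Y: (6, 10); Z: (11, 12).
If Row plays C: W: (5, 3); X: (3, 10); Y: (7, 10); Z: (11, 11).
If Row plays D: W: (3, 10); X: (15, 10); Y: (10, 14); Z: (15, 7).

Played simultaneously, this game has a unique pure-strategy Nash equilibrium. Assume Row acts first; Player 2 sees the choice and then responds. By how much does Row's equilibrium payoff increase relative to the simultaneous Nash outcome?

Work backward from Player 2's decision.
- A: Player 2 compares 11, 15, 4, 7 and picks X; Row would get 4.
- B: Player 2 compares 8, 15, 10, 12 and picks X; Row would get 4.
- C: Player 2 compares 3, 10, 10, 11 and picks Z; Row would get 11.
- D: Player 2 compares 10, 10, 14, 7 and picks Y; Row would get 10.
Maximizing over 4, 4, 11, 10, Row chooses C. Subgame-perfect outcome: (C, Z) with payoffs (11, 11).
Now find the simultaneous Nash equilibrium.
Row's best replies: W→A; X→D; Y→D; Z→D.
Player 2's best replies: A→X; B→X; C→Z; D→Y.
Only (D, Y) has each player best-responding; Nash payoffs (10, 14).
Row's commitment gain: 11 − 10 = 1.

1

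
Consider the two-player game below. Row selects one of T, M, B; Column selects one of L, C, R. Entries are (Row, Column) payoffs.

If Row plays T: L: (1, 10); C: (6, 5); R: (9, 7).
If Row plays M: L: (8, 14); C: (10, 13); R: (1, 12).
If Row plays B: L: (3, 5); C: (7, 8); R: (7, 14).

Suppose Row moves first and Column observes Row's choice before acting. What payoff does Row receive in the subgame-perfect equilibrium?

8

Column best-responds to each possible Row move:
- T: BR = L, leader payoff 1.
- M: BR = L, leader payoff 8.
- B: BR = R, leader payoff 7.
Row's induced payoffs are 1, 8, 7, so Row commits to M. Subgame-perfect outcome: (M, L) with payoffs (8, 14).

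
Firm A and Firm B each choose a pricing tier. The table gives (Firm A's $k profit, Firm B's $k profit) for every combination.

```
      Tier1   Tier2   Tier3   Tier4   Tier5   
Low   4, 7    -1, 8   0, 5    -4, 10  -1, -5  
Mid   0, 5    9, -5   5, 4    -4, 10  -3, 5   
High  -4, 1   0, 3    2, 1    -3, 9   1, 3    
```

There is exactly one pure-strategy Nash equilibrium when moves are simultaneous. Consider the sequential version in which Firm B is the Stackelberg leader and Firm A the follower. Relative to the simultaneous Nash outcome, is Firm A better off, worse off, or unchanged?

unchanged

Work backward from Firm A's decision.
- Tier1 → Firm A plays Low (best of 4, 0, -4); Firm B gets 7.
- Tier2 → Firm A plays Mid (best of -1, 9, 0); Firm B gets -5.
- Tier3 → Firm A plays Mid (best of 0, 5, 2); Firm B gets 4.
- Tier4 → Firm A plays High (best of -4, -4, -3); Firm B gets 9.
- Tier5 → Firm A plays High (best of -1, -3, 1); Firm B gets 3.
Maximizing over 7, -5, 4, 9, 3, Firm B chooses Tier4. Subgame-perfect outcome: (High, Tier4) with payoffs (-3, 9).
Now find the simultaneous Nash equilibrium.
Firm A's best replies: Tier1→Low; Tier2→Mid; Tier3→Mid; Tier4→High; Tier5→High.
Firm B's best replies: Low→Tier4; Mid→Tier4; High→Tier4.
Only (High, Tier4) has each player best-responding; Nash payoffs (-3, 9).
Firm A earns -3 sequentially versus -3 at the Nash outcome: unchanged.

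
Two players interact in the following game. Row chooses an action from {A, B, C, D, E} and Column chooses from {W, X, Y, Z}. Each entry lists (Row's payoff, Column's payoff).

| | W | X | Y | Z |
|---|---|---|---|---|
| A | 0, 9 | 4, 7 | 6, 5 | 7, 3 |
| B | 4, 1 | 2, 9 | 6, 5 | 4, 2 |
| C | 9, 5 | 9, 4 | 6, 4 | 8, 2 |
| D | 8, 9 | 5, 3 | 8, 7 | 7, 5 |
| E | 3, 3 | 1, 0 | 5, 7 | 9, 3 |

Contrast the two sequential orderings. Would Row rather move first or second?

If Row leads: Column's best replies are A→W, B→X, C→W, D→W, E→Y; Row's induced payoffs 0, 2, 9, 8, 5; outcome (C, W), payoffs (9, 5).
If Column leads: Row's best replies are W→C, X→C, Y→D, Z→E; Column's induced payoffs 5, 4, 7, 3; outcome (D, Y), payoffs (8, 7).
Row gets 9 moving first and 8 moving second, so Row prefers to move first.

first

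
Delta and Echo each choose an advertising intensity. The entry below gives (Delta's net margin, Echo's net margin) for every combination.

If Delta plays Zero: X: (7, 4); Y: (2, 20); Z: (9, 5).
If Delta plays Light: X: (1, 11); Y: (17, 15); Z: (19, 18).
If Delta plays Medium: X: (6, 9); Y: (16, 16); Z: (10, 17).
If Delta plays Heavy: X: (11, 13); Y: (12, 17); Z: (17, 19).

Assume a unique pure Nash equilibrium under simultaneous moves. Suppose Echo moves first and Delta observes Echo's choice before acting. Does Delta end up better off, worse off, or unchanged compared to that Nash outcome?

unchanged

Solve by backward induction (Echo leads).
- X → Delta plays Heavy (best of 7, 1, 6, 11); Echo gets 13.
- Y → Delta plays Light (best of 2, 17, 16, 12); Echo gets 15.
- Z → Delta plays Light (best of 9, 19, 10, 17); Echo gets 18.
Among 13, 15, 18, the best is 18 at Z. Subgame-perfect outcome: (Light, Z) with payoffs (19, 18).
Now find the simultaneous Nash equilibrium.
Delta's best replies: X→Heavy; Y→Light; Z→Light.
Echo's best replies: Zero→Y; Light→Z; Medium→Z; Heavy→Z.
The unique mutual best reply is (Light, Z), giving (19, 18).
Delta earns 19 sequentially versus 19 at the Nash outcome: unchanged.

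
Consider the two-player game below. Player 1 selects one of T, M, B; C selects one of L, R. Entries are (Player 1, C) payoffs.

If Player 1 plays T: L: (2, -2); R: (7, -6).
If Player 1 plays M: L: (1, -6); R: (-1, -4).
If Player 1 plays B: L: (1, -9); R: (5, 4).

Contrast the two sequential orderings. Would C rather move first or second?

If Player 1 leads: C's best replies are T→L, M→R, B→R; Player 1's induced payoffs 2, -1, 5; outcome (B, R), payoffs (5, 4).
If C leads: Player 1's best replies are L→T, R→T; C's induced payoffs -2, -6; outcome (T, L), payoffs (2, -2).
C gets -2 moving first and 4 moving second, so C prefers to move second.

second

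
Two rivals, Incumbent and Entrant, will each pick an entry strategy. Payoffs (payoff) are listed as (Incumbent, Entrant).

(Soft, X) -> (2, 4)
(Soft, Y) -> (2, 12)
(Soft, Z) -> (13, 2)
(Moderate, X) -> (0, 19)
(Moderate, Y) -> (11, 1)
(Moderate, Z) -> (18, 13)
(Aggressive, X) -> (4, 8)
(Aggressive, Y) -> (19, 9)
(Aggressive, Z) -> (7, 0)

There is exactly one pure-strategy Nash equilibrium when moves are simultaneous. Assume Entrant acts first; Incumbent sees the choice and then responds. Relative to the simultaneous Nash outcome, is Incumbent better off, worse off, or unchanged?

worse off

Incumbent best-responds to each possible Entrant move:
- X: BR = Aggressive, leader payoff 8.
- Y: BR = Aggressive, leader payoff 9.
- Z: BR = Moderate, leader payoff 13.
Entrant's induced payoffs are 8, 9, 13, so Entrant commits to Z. Subgame-perfect outcome: (Moderate, Z) with payoffs (18, 13).
For the simultaneous game, intersect best replies.
Incumbent's best replies: X→Aggressive; Y→Aggressive; Z→Moderate.
Entrant's best replies: Soft→Y; Moderate→X; Aggressive→Y.
The unique mutual best reply is (Aggressive, Y), giving (19, 9).
Incumbent earns 18 sequentially versus 19 at the Nash outcome: worse off.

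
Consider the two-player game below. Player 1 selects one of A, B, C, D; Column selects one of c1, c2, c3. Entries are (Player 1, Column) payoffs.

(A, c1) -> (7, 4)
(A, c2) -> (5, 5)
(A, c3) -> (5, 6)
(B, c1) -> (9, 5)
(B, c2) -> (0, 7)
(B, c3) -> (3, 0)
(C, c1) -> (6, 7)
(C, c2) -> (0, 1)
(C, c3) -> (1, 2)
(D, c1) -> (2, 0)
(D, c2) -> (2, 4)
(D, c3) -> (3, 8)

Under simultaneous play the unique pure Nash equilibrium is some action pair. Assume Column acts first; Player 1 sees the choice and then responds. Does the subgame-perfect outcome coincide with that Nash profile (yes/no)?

yes

Player 1 best-responds to each possible Column move:
- c1: BR = B, leader payoff 5.
- c2: BR = A, leader payoff 5.
- c3: BR = A, leader payoff 6.
Maximizing over 5, 5, 6, Column chooses c3. Subgame-perfect outcome: (A, c3) with payoffs (5, 6).
Now find the simultaneous Nash equilibrium.
Player 1's best replies: c1→B; c2→A; c3→A.
Column's best replies: A→c3; B→c2; C→c1; D→c3.
Only (A, c3) has each player best-responding; Nash payoffs (5, 6).
Sequential outcome (A, c3) coincides with the Nash profile (A, c3).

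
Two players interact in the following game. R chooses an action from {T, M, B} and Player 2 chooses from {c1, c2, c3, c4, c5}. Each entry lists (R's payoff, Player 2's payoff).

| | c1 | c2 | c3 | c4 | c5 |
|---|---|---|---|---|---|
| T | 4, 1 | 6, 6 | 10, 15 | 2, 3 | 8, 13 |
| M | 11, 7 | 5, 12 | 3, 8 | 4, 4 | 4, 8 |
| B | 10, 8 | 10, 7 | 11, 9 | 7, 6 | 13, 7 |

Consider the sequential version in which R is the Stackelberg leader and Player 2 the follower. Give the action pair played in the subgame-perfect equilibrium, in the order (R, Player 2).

Solve by backward induction (R leads).
- T: BR = c3, leader payoff 10.
- M: BR = c2, leader payoff 5.
- B: BR = c3, leader payoff 11.
R's induced payoffs are 10, 5, 11, so R commits to B. Subgame-perfect outcome: (B, c3) with payoffs (11, 9).

(B, c3)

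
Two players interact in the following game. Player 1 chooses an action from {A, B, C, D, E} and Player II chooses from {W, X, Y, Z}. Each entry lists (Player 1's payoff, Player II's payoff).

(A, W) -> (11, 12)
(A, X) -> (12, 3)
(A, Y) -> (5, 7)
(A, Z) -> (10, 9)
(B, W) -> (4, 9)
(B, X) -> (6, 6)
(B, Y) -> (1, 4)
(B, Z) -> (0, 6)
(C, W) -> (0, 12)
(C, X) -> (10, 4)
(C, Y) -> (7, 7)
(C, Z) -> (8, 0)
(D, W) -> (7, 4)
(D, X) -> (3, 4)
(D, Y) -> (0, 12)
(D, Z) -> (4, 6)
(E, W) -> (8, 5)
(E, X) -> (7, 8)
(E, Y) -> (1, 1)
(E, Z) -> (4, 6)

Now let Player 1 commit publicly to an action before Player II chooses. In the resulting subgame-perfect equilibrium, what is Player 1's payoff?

Work backward from Player II's decision.
- A: Player II compares 12, 3, 7, 9 and picks W; Player 1 would get 11.
- B: Player II compares 9, 6, 4, 6 and picks W; Player 1 would get 4.
- C: Player II compares 12, 4, 7, 0 and picks W; Player 1 would get 0.
- D: Player II compares 4, 4, 12, 6 and picks Y; Player 1 would get 0.
- E: Player II compares 5, 8, 1, 6 and picks X; Player 1 would get 7.
Maximizing over 11, 4, 0, 0, 7, Player 1 chooses A. Subgame-perfect outcome: (A, W) with payoffs (11, 12).

11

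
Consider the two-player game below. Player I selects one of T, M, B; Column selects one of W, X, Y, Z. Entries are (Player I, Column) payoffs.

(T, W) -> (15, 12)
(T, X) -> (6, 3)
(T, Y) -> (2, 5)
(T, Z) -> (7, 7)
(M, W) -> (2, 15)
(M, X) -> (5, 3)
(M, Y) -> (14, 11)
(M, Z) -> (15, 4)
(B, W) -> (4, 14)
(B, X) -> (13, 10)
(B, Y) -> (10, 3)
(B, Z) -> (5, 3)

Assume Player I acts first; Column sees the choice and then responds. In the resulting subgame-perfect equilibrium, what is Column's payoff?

12

Solve by backward induction (Player I leads).
- T → Column plays W (best of 12, 3, 5, 7); Player I gets 15.
- M → Column plays W (best of 15, 3, 11, 4); Player I gets 2.
- B → Column plays W (best of 14, 10, 3, 3); Player I gets 4.
Among 15, 2, 4, the best is 15 at T. Subgame-perfect outcome: (T, W) with payoffs (15, 12).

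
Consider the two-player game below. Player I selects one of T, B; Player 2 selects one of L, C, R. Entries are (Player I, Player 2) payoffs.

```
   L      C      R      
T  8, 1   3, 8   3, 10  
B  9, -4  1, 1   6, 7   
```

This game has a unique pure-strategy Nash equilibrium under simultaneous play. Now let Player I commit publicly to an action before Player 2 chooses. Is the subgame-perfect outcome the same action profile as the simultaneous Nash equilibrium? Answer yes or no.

Work backward from Player 2's decision.
- T → Player 2 plays R (best of 1, 8, 10); Player I gets 3.
- B → Player 2 plays R (best of -4, 1, 7); Player I gets 6.
Player I's induced payoffs are 3, 6, so Player I commits to B. Subgame-perfect outcome: (B, R) with payoffs (6, 7).
Under simultaneous play:
Player I's best replies: L→B; C→T; R→B.
Player 2's best replies: T→R; B→R.
The unique mutual best reply is (B, R), giving (6, 7).
Sequential outcome (B, R) coincides with the Nash profile (B, R).

yes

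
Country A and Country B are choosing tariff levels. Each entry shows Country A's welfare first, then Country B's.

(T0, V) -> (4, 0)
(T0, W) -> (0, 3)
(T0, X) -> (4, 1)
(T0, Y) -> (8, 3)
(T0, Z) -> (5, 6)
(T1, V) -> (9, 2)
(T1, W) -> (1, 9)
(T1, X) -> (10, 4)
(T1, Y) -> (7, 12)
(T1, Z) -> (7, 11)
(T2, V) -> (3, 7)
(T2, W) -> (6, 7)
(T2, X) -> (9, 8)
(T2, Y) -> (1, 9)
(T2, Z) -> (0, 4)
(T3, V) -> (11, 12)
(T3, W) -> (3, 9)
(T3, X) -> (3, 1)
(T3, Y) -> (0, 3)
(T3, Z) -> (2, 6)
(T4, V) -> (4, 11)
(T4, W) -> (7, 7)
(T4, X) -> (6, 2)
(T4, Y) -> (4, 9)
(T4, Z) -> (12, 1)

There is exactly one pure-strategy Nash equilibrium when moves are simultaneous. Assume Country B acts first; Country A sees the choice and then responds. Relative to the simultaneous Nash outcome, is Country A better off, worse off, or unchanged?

Backward induction with Country B moving first.
- V → Country A plays T3 (best of 4, 9, 3, 11, 4); Country B gets 12.
- W → Country A plays T4 (best of 0, 1, 6, 3, 7); Country B gets 7.
- X → Country A plays T1 (best of 4, 10, 9, 3, 6); Country B gets 4.
- Y → Country A plays T0 (best of 8, 7, 1, 0, 4); Country B gets 3.
- Z → Country A plays T4 (best of 5, 7, 0, 2, 12); Country B gets 1.
Among 12, 7, 4, 3, 1, the best is 12 at V. Subgame-perfect outcome: (T3, V) with payoffs (11, 12).
Under simultaneous play:
Country A's best replies: V→T3; W→T4; X→T1; Y→T0; Z→T4.
Country B's best replies: T0→Z; T1→Y; T2→Y; T3→V; T4→V.
Only (T3, V) has each player best-responding; Nash payoffs (11, 12).
Country A earns 11 sequentially versus 11 at the Nash outcome: unchanged.

unchanged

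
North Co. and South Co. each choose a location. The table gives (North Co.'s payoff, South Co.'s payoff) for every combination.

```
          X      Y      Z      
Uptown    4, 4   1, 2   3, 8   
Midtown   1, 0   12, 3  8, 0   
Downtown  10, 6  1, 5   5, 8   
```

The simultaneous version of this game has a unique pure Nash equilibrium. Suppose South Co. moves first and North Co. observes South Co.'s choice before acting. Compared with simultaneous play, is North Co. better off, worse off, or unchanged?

Backward induction with South Co. moving first.
- X: North Co. compares 4, 1, 10 and picks Downtown; South Co. would get 6.
- Y: North Co. compares 1, 12, 1 and picks Midtown; South Co. would get 3.
- Z: North Co. compares 3, 8, 5 and picks Midtown; South Co. would get 0.
South Co.'s induced payoffs are 6, 3, 0, so South Co. commits to X. Subgame-perfect outcome: (Downtown, X) with payoffs (10, 6).
Under simultaneous play:
North Co.'s best replies: X→Downtown; Y→Midtown; Z→Midtown.
South Co.'s best replies: Uptown→Z; Midtown→Y; Downtown→Z.
Only (Midtown, Y) has each player best-responding; Nash payoffs (12, 3).
North Co. earns 10 sequentially versus 12 at the Nash outcome: worse off.

worse off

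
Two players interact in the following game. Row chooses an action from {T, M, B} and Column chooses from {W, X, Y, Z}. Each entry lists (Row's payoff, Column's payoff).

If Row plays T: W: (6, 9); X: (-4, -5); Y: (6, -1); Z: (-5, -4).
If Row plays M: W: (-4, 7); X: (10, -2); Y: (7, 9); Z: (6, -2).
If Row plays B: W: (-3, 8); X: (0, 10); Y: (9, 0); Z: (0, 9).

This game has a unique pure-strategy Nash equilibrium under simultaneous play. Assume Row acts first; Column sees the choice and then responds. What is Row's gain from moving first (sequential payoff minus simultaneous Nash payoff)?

1

Backward induction with Row moving first.
- T: Column compares 9, -5, -1, -4 and picks W; Row would get 6.
- M: Column compares 7, -2, 9, -2 and picks Y; Row would get 7.
- B: Column compares 8, 10, 0, 9 and picks X; Row would get 0.
Row's induced payoffs are 6, 7, 0, so Row commits to M. Subgame-perfect outcome: (M, Y) with payoffs (7, 9).
For the simultaneous game, intersect best replies.
Row's best replies: W→T; X→M; Y→B; Z→M.
Column's best replies: T→W; M→Y; B→X.
Only (T, W) has each player best-responding; Nash payoffs (6, 9).
Row's commitment gain: 7 − 6 = 1.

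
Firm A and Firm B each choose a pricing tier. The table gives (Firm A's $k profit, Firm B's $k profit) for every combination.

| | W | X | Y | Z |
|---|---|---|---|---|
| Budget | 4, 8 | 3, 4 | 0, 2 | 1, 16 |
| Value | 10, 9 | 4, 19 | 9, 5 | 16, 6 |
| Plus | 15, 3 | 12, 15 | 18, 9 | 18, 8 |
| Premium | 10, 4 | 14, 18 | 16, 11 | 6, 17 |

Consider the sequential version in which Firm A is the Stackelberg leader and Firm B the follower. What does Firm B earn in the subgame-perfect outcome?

18

Work backward from Firm B's decision.
- Budget: Firm B compares 8, 4, 2, 16 and picks Z; Firm A would get 1.
- Value: Firm B compares 9, 19, 5, 6 and picks X; Firm A would get 4.
- Plus: Firm B compares 3, 15, 9, 8 and picks X; Firm A would get 12.
- Premium: Firm B compares 4, 18, 11, 17 and picks X; Firm A would get 14.
Among 1, 4, 12, 14, the best is 14 at Premium. Subgame-perfect outcome: (Premium, X) with payoffs (14, 18).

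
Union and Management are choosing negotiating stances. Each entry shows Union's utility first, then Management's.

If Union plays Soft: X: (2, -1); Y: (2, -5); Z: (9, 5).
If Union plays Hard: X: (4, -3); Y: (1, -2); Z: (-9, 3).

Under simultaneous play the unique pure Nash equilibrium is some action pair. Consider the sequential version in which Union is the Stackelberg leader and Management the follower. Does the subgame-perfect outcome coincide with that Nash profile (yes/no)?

yes

Management best-responds to each possible Union move:
- Soft: BR = Z, leader payoff 9.
- Hard: BR = Z, leader payoff -9.
Among 9, -9, the best is 9 at Soft. Subgame-perfect outcome: (Soft, Z) with payoffs (9, 5).
Now find the simultaneous Nash equilibrium.
Union's best replies: X→Hard; Y→Soft; Z→Soft.
Management's best replies: Soft→Z; Hard→Z.
Only (Soft, Z) has each player best-responding; Nash payoffs (9, 5).
Sequential outcome (Soft, Z) coincides with the Nash profile (Soft, Z).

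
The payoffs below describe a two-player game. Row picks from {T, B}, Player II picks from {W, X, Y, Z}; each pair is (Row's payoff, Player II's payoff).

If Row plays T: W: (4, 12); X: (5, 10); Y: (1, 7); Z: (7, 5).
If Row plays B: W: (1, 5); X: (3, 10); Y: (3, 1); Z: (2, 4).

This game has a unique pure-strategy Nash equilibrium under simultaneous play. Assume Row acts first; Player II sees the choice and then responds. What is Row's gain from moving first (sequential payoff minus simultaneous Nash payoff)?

Work backward from Player II's decision.
- T: Player II compares 12, 10, 7, 5 and picks W; Row would get 4.
- B: Player II compares 5, 10, 1, 4 and picks X; Row would get 3.
Among 4, 3, the best is 4 at T. Subgame-perfect outcome: (T, W) with payoffs (4, 12).
For the simultaneous game, intersect best replies.
Row's best replies: W→T; X→T; Y→B; Z→T.
Player II's best replies: T→W; B→X.
The unique mutual best reply is (T, W), giving (4, 12).
Row's commitment gain: 4 − 4 = 0.

0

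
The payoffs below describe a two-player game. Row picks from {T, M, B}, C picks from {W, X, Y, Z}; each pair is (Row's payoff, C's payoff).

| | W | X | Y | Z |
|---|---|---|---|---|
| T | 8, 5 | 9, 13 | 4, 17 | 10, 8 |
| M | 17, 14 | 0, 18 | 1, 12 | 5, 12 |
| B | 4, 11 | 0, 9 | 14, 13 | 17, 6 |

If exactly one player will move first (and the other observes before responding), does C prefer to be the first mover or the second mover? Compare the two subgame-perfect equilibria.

If Row leads: C's best replies are T→Y, M→X, B→Y; Row's induced payoffs 4, 0, 14; outcome (B, Y), payoffs (14, 13).
If C leads: Row's best replies are W→M, X→T, Y→B, Z→B; C's induced payoffs 14, 13, 13, 6; outcome (M, W), payoffs (17, 14).
C gets 14 moving first and 13 moving second, so C prefers to move first.

first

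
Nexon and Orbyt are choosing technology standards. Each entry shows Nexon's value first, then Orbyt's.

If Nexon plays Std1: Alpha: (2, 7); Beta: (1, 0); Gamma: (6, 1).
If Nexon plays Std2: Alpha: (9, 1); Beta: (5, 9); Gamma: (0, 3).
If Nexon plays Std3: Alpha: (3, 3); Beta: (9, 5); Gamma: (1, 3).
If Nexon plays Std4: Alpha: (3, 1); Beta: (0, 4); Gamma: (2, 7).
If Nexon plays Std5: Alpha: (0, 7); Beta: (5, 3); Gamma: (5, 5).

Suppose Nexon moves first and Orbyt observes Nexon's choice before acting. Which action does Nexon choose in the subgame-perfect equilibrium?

Std3

Orbyt best-responds to each possible Nexon move:
- Std1: Orbyt compares 7, 0, 1 and picks Alpha; Nexon would get 2.
- Std2: Orbyt compares 1, 9, 3 and picks Beta; Nexon would get 5.
- Std3: Orbyt compares 3, 5, 3 and picks Beta; Nexon would get 9.
- Std4: Orbyt compares 1, 4, 7 and picks Gamma; Nexon would get 2.
- Std5: Orbyt compares 7, 3, 5 and picks Alpha; Nexon would get 0.
Nexon's induced payoffs are 2, 5, 9, 2, 0, so Nexon commits to Std3. Subgame-perfect outcome: (Std3, Beta) with payoffs (9, 5).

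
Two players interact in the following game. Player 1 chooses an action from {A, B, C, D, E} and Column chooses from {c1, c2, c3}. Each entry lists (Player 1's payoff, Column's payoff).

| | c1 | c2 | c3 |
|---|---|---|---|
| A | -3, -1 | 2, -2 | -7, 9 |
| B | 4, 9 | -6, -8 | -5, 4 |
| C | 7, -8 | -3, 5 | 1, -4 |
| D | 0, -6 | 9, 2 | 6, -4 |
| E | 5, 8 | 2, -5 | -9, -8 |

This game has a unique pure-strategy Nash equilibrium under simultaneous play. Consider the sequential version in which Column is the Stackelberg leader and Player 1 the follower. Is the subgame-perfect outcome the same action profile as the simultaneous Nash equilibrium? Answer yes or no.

Backward induction with Column moving first.
- c1 → Player 1 plays C (best of -3, 4, 7, 0, 5); Column gets -8.
- c2 → Player 1 plays D (best of 2, -6, -3, 9, 2); Column gets 2.
- c3 → Player 1 plays D (best of -7, -5, 1, 6, -9); Column gets -4.
Maximizing over -8, 2, -4, Column chooses c2. Subgame-perfect outcome: (D, c2) with payoffs (9, 2).
Under simultaneous play:
Player 1's best replies: c1→C; c2→D; c3→D.
Column's best replies: A→c3; B→c1; C→c2; D→c2; E→c1.
The unique mutual best reply is (D, c2), giving (9, 2).
Sequential outcome (D, c2) coincides with the Nash profile (D, c2).

yes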